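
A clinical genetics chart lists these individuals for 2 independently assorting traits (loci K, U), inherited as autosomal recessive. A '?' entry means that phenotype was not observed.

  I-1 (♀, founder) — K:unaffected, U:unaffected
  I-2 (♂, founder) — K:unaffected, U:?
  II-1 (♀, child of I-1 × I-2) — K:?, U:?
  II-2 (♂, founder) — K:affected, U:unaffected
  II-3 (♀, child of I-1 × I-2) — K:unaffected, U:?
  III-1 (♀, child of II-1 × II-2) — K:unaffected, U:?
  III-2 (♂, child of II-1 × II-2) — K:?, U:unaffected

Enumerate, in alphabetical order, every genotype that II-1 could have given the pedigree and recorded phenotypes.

II-1 ∈ {KK UU, KK Uu, KK uu, Kk UU, Kk Uu, Kk uu}

K/I-1 un ·: KK|Kk
K/I-2 un ·: KK|Kk
K/II-1 ? I-1×I-2: KK|Kk
K/II-2 aff ·: kk
K/II-3 un I-1×I-2: KK|Kk
K/III-1 un II-1×II-2: Kk
K/III-2 ? II-1×II-2: Kk|kk
⇒ K over [I-1,I-2,II-1,II-2,II-3,III-1,III-2]: 19 consistent
U/I-1 un ·: UU|Uu
U/I-2 ? ·: UU|Uu|uu
U/II-1 ? I-1×I-2: UU|Uu|uu
U/II-2 un ·: UU|Uu
U/II-3 ? I-1×I-2: UU|Uu|uu
U/III-1 ? II-1×II-2: UU|Uu|uu
U/III-2 un II-1×II-2: UU|Uu
⇒ U over [I-1,I-2,II-1,II-2,II-3,III-1,III-2]: 155 consistent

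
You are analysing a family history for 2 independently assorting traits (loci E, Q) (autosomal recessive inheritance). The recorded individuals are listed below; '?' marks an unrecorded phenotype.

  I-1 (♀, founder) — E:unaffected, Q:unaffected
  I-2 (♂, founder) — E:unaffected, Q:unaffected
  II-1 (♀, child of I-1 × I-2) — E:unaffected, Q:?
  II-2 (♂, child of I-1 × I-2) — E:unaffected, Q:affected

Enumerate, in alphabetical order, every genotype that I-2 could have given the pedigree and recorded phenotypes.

E/I-1 un ·: EE|Ee
E/I-2 un ·: EE|Ee
E/II-1 un I-1×I-2: EE|Ee
E/II-2 un I-1×I-2: EE|Ee
⇒ E over [I-1,I-2,II-1,II-2]: 13 consistent
Q/I-1 un ·: Qq
Q/I-2 un ·: Qq
Q/II-1 ? I-1×I-2: QQ|Qq|qq
Q/II-2 aff I-1×I-2: qq
⇒ Q over [I-1,I-2,II-1,II-2]: 3 consistent

I-2 ∈ {EE Qq, Ee Qq}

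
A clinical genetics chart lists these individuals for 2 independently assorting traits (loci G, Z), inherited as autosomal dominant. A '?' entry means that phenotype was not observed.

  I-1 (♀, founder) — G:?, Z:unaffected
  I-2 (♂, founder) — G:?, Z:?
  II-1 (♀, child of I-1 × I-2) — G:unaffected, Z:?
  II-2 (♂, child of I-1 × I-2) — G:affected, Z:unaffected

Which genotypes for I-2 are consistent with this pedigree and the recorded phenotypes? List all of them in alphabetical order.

I-2 ∈ {Gg Zz, Gg zz, gg Zz, gg zz}

G/I-1 ? ·: gg|Gg
G/I-2 ? ·: gg|Gg
G/II-1 un I-1×I-2: gg
G/II-2 aff I-1×I-2: Gg|GG
⇒ G over [I-1,I-2,II-1,II-2]: 4 consistent
Z/I-1 un ·: zz
Z/I-2 ? ·: zz|Zz
Z/II-1 ? I-1×I-2: zz|Zz
Z/II-2 un I-1×I-2: zz
⇒ Z over [I-1,I-2,II-1,II-2]: 3 consistent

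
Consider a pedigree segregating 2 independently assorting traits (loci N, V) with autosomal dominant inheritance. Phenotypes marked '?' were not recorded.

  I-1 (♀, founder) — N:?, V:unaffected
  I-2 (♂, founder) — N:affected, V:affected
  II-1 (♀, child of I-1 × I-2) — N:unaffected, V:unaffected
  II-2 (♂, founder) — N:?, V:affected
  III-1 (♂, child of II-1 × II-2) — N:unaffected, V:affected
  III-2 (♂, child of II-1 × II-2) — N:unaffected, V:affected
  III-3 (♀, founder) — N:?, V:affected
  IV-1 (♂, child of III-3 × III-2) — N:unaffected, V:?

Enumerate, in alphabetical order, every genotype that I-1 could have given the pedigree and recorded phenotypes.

I-1 ∈ {Nn vv, nn vv}

N/I-1 ? ·: nn|Nn
N/I-2 aff ·: Nn
N/II-1 un I-1×I-2: nn
N/II-2 ? ·: nn|Nn
N/III-1 un II-1×II-2: nn
N/III-2 un II-1×II-2: nn
N/III-3 ? ·: nn|Nn
N/IV-1 un III-3×III-2: nn
⇒ N over [I-1,I-2,II-1,II-2,III-1,III-2,III-3,IV-1]: 8 consistent
V/I-1 un ·: vv
V/I-2 aff ·: Vv
V/II-1 un I-1×I-2: vv
V/II-2 aff ·: Vv|VV
V/III-1 aff II-1×II-2: Vv
V/III-2 aff II-1×II-2: Vv
V/III-3 aff ·: Vv|VV
V/IV-1 ? III-3×III-2: vv|Vv|VV
⇒ V over [I-1,I-2,II-1,II-2,III-1,III-2,III-3,IV-1]: 10 consistent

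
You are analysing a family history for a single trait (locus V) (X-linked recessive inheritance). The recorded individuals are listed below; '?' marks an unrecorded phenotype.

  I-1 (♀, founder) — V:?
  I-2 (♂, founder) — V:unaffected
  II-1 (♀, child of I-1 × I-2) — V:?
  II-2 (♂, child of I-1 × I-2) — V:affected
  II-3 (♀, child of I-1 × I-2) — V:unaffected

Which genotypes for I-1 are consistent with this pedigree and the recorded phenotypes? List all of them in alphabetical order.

V/I-1 ? ·: X^VX^v|X^vX^v
V/I-2 un ·: X^VY
V/II-1 ? I-1×I-2: X^VX^V|X^VX^v
V/II-2 aff I-1×I-2: X^vY
V/II-3 un I-1×I-2: X^VX^V|X^VX^v
⇒ V over [I-1,I-2,II-1,II-2,II-3]: 5 consistent

I-1 ∈ {X^VX^v, X^vX^v}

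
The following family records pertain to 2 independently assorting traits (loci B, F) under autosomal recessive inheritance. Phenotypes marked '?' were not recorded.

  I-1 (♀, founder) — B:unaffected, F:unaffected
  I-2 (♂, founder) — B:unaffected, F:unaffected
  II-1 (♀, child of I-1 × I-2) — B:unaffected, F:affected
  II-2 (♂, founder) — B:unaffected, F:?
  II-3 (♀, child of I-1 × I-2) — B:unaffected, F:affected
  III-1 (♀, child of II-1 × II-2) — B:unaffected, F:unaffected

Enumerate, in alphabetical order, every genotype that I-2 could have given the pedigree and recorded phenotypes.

I-2 ∈ {BB Ff, Bb Ff}

B/I-1 un ·: BB|Bb
B/I-2 un ·: BB|Bb
B/II-1 un I-1×I-2: BB|Bb
B/II-2 un ·: BB|Bb
B/II-3 un I-1×I-2: BB|Bb
B/III-1 un II-1×II-2: BB|Bb
⇒ B over [I-1,I-2,II-1,II-2,II-3,III-1]: 45 consistent
F/I-1 un ·: Ff
F/I-2 un ·: Ff
F/II-1 aff I-1×I-2: ff
F/II-2 ? ·: FF|Ff
F/II-3 aff I-1×I-2: ff
F/III-1 un II-1×II-2: Ff
⇒ F over [I-1,I-2,II-1,II-2,II-3,III-1]: 2 consistent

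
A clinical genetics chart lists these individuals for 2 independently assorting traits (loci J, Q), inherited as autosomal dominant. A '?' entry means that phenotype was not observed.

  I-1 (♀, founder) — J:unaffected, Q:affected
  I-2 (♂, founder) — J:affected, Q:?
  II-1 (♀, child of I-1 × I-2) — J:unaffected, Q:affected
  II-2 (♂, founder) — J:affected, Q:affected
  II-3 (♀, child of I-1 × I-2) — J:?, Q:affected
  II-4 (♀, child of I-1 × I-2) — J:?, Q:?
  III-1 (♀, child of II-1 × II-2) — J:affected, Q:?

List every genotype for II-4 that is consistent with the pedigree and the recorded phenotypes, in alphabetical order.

J/I-1 un ·: jj
J/I-2 aff ·: Jj
J/II-1 un I-1×I-2: jj
J/II-2 aff ·: Jj|JJ
J/II-3 ? I-1×I-2: jj|Jj
J/II-4 ? I-1×I-2: jj|Jj
J/III-1 aff II-1×II-2: Jj
⇒ J over [I-1,I-2,II-1,II-2,II-3,II-4,III-1]: 8 consistent
Q/I-1 aff ·: Qq|QQ
Q/I-2 ? ·: qq|Qq|QQ
Q/II-1 aff I-1×I-2: Qq|QQ
Q/II-2 aff ·: Qq|QQ
Q/II-3 aff I-1×I-2: Qq|QQ
Q/II-4 ? I-1×I-2: qq|Qq|QQ
Q/III-1 ? II-1×II-2: qq|Qq|QQ
⇒ Q over [I-1,I-2,II-1,II-2,II-3,II-4,III-1]: 130 consistent

II-4 ∈ {Jj QQ, Jj Qq, Jj qq, jj QQ, jj Qq, jj qq}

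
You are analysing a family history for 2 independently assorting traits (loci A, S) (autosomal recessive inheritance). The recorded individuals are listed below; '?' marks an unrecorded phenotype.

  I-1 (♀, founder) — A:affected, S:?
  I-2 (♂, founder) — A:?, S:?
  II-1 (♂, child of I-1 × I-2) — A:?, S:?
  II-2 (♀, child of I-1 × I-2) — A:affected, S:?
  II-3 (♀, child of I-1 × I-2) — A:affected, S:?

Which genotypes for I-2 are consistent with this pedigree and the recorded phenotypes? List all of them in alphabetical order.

I-2 ∈ {Aa SS, Aa Ss, Aa ss, aa SS, aa Ss, aa ss}

A/I-1 aff ·: aa
A/I-2 ? ·: Aa|aa
A/II-1 ? I-1×I-2: Aa|aa
A/II-2 aff I-1×I-2: aa
A/II-3 aff I-1×I-2: aa
⇒ A over [I-1,I-2,II-1,II-2,II-3]: 3 consistent
S/I-1 ? ·: SS|Ss|ss
S/I-2 ? ·: SS|Ss|ss
S/II-1 ? I-1×I-2: SS|Ss|ss
S/II-2 ? I-1×I-2: SS|Ss|ss
S/II-3 ? I-1×I-2: SS|Ss|ss
⇒ S over [I-1,I-2,II-1,II-2,II-3]: 63 consistent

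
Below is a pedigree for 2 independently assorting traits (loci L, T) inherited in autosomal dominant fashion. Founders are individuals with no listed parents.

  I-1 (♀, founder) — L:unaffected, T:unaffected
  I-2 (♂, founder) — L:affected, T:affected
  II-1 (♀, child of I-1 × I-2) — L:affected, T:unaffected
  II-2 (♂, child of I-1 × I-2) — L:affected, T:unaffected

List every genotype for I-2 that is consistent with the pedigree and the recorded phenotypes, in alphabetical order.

L/I-1 un ·: ll
L/I-2 aff ·: Ll|LL
L/II-1 aff I-1×I-2: Ll
L/II-2 aff I-1×I-2: Ll
⇒ L over [I-1,I-2,II-1,II-2]: 2 consistent
T/I-1 un ·: tt
T/I-2 aff ·: Tt
T/II-1 un I-1×I-2: tt
T/II-2 un I-1×I-2: tt
⇒ T over [I-1,I-2,II-1,II-2]: 1 consistent

I-2 ∈ {LL Tt, Ll Tt}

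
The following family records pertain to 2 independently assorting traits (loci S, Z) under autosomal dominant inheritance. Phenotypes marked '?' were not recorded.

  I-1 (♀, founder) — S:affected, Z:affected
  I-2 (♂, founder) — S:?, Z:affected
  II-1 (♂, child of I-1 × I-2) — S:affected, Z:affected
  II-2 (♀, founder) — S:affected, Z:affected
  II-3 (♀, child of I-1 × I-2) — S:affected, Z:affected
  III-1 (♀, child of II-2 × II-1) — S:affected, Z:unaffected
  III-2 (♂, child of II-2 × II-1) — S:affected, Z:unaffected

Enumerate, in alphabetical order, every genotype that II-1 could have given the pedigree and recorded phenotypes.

II-1 ∈ {SS Zz, Ss Zz}

S/I-1 aff ·: Ss|SS
S/I-2 ? ·: ss|Ss|SS
S/II-1 aff I-1×I-2: Ss|SS
S/II-2 aff ·: Ss|SS
S/II-3 aff I-1×I-2: Ss|SS
S/III-1 aff II-2×II-1: Ss|SS
S/III-2 aff II-2×II-1: Ss|SS
⇒ S over [I-1,I-2,II-1,II-2,II-3,III-1,III-2]: 99 consistent
Z/I-1 aff ·: Zz|ZZ
Z/I-2 aff ·: Zz|ZZ
Z/II-1 aff I-1×I-2: Zz
Z/II-2 aff ·: Zz
Z/II-3 aff I-1×I-2: Zz|ZZ
Z/III-1 un II-2×II-1: zz
Z/III-2 un II-2×II-1: zz
⇒ Z over [I-1,I-2,II-1,II-2,II-3,III-1,III-2]: 6 consistent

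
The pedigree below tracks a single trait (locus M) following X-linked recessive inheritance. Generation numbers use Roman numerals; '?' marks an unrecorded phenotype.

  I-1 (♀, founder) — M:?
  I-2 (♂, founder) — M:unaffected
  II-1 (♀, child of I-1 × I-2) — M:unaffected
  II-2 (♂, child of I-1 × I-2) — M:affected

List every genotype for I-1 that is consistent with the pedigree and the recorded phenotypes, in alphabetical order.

I-1 ∈ {X^MX^m, X^mX^m}

M/I-1 ? ·: X^MX^m|X^mX^m
M/I-2 un ·: X^MY
M/II-1 un I-1×I-2: X^MX^M|X^MX^m
M/II-2 aff I-1×I-2: X^mY
⇒ M over [I-1,I-2,II-1,II-2]: 3 consistent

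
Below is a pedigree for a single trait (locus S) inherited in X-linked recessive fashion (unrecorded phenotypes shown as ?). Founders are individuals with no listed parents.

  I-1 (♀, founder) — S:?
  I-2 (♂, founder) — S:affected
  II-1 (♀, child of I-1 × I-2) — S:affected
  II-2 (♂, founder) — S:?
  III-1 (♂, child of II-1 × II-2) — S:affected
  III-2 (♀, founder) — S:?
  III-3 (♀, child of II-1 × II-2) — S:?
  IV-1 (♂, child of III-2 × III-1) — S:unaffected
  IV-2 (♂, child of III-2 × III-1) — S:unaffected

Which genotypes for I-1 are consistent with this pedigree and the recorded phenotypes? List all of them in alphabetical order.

I-1 ∈ {X^SX^s, X^sX^s}

S/I-1 ? ·: X^SX^s|X^sX^s
S/I-2 aff ·: X^sY
S/II-1 aff I-1×I-2: X^sX^s
S/II-2 ? ·: X^SY|X^sY
S/III-1 aff II-1×II-2: X^sY
S/III-2 ? ·: X^SX^S|X^SX^s
S/III-3 ? II-1×II-2: X^SX^s|X^sX^s
S/IV-1 un III-2×III-1: X^SY
S/IV-2 un III-2×III-1: X^SY
⇒ S over [I-1,I-2,II-1,II-2,III-1,III-2,III-3,IV-1,IV-2]: 8 consistent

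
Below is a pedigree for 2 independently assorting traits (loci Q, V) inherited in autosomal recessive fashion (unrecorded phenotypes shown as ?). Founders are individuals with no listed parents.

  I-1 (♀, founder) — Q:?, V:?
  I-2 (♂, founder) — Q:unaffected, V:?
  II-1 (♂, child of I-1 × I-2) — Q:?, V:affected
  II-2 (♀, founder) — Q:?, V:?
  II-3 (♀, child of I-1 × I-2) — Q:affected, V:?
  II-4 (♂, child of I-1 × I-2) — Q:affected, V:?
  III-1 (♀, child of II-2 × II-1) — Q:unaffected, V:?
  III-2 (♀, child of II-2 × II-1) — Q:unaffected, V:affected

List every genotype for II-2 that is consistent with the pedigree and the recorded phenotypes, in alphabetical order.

II-2 ∈ {QQ Vv, QQ vv, Qq Vv, Qq vv, qq Vv, qq vv}

Q/I-1 ? ·: Qq|qq
Q/I-2 un ·: Qq
Q/II-1 ? I-1×I-2: QQ|Qq|qq
Q/II-2 ? ·: QQ|Qq|qq
Q/II-3 aff I-1×I-2: qq
Q/II-4 aff I-1×I-2: qq
Q/III-1 un II-2×II-1: QQ|Qq
Q/III-2 un II-2×II-1: QQ|Qq
⇒ Q over [I-1,I-2,II-1,II-2,II-3,II-4,III-1,III-2]: 28 consistent
V/I-1 ? ·: Vv|vv
V/I-2 ? ·: Vv|vv
V/II-1 aff I-1×I-2: vv
V/II-2 ? ·: Vv|vv
V/II-3 ? I-1×I-2: VV|Vv|vv
V/II-4 ? I-1×I-2: VV|Vv|vv
V/III-1 ? II-2×II-1: Vv|vv
V/III-2 aff II-2×II-1: vv
⇒ V over [I-1,I-2,II-1,II-2,II-3,II-4,III-1,III-2]: 54 consistent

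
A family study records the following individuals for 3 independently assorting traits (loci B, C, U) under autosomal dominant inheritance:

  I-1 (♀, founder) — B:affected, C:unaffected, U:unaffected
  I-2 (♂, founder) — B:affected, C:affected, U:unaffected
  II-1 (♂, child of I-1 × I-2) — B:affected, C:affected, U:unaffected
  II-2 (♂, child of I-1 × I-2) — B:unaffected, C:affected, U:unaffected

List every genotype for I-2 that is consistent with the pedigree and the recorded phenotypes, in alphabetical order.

B/I-1 aff ·: Bb
B/I-2 aff ·: Bb
B/II-1 aff I-1×I-2: Bb|BB
B/II-2 un I-1×I-2: bb
⇒ B over [I-1,I-2,II-1,II-2]: 2 consistent
C/I-1 un ·: cc
C/I-2 aff ·: Cc|CC
C/II-1 aff I-1×I-2: Cc
C/II-2 aff I-1×I-2: Cc
⇒ C over [I-1,I-2,II-1,II-2]: 2 consistent
U/I-1 un ·: uu
U/I-2 un ·: uu
U/II-1 un I-1×I-2: uu
U/II-2 un I-1×I-2: uu
⇒ U over [I-1,I-2,II-1,II-2]: 1 consistent

I-2 ∈ {Bb CC uu, Bb Cc uu}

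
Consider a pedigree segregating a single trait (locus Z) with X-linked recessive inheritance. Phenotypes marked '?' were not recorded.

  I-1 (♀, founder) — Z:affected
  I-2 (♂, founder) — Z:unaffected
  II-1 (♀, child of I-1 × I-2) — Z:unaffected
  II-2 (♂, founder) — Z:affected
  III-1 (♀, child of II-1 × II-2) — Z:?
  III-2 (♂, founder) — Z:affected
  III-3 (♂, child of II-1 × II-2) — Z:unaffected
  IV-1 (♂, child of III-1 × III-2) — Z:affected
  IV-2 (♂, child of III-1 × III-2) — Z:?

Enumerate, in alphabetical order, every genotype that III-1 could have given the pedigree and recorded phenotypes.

Z/I-1 aff ·: X^zX^z
Z/I-2 un ·: X^ZY
Z/II-1 un I-1×I-2: X^ZX^z
Z/II-2 aff ·: X^zY
Z/III-1 ? II-1×II-2: X^ZX^z|X^zX^z
Z/III-2 aff ·: X^zY
Z/III-3 un II-1×II-2: X^ZY
Z/IV-1 aff III-1×III-2: X^zY
Z/IV-2 ? III-1×III-2: X^ZY|X^zY
⇒ Z over [I-1,I-2,II-1,II-2,III-1,III-2,III-3,IV-1,IV-2]: 3 consistent

III-1 ∈ {X^ZX^z, X^zX^z}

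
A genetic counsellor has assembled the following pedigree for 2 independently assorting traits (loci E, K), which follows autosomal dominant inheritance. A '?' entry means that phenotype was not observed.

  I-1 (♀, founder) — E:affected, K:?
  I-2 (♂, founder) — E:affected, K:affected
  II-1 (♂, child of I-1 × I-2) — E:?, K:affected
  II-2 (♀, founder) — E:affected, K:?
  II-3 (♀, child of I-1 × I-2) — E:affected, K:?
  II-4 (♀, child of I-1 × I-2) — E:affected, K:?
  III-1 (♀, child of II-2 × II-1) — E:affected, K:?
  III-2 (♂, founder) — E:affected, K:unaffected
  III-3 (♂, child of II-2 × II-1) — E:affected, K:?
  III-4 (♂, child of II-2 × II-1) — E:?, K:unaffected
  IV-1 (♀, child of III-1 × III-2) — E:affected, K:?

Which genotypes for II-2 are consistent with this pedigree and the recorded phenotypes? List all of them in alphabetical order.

E/I-1 aff ·: Ee|EE
E/I-2 aff ·: Ee|EE
E/II-1 ? I-1×I-2: ee|Ee|EE
E/II-2 aff ·: Ee|EE
E/II-3 aff I-1×I-2: Ee|EE
E/II-4 aff I-1×I-2: Ee|EE
E/III-1 aff II-2×II-1: Ee|EE
E/III-2 aff ·: Ee|EE
E/III-3 aff II-2×II-1: Ee|EE
E/III-4 ? II-2×II-1: ee|Ee|EE
E/IV-1 aff III-1×III-2: Ee|EE
⇒ E over [I-1,I-2,II-1,II-2,II-3,II-4,III-1,III-2,III-3,III-4,IV-1]: 1291 consistent
K/I-1 ? ·: kk|Kk|KK
K/I-2 aff ·: Kk|KK
K/II-1 aff I-1×I-2: Kk
K/II-2 ? ·: kk|Kk
K/II-3 ? I-1×I-2: kk|Kk|KK
K/II-4 ? I-1×I-2: kk|Kk|KK
K/III-1 ? II-2×II-1: kk|Kk|KK
K/III-2 un ·: kk
K/III-3 ? II-2×II-1: kk|Kk|KK
K/III-4 un II-2×II-1: kk
K/IV-1 ? III-1×III-2: kk|Kk
⇒ K over [I-1,I-2,II-1,II-2,II-3,II-4,III-1,III-2,III-3,III-4,IV-1]: 396 consistent

II-2 ∈ {EE Kk, EE kk, Ee Kk, Ee kk}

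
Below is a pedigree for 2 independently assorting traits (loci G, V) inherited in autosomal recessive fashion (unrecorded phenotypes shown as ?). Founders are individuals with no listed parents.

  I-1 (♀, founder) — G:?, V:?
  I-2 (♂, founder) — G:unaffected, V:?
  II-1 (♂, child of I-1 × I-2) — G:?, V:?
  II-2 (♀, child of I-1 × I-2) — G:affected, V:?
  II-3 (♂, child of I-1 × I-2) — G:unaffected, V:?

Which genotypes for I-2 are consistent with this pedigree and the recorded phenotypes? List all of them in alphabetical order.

I-2 ∈ {Gg VV, Gg Vv, Gg vv}

G/I-1 ? ·: Gg|gg
G/I-2 un ·: Gg
G/II-1 ? I-1×I-2: GG|Gg|gg
G/II-2 aff I-1×I-2: gg
G/II-3 un I-1×I-2: GG|Gg
⇒ G over [I-1,I-2,II-1,II-2,II-3]: 8 consistent
V/I-1 ? ·: VV|Vv|vv
V/I-2 ? ·: VV|Vv|vv
V/II-1 ? I-1×I-2: VV|Vv|vv
V/II-2 ? I-1×I-2: VV|Vv|vv
V/II-3 ? I-1×I-2: VV|Vv|vv
⇒ V over [I-1,I-2,II-1,II-2,II-3]: 63 consistent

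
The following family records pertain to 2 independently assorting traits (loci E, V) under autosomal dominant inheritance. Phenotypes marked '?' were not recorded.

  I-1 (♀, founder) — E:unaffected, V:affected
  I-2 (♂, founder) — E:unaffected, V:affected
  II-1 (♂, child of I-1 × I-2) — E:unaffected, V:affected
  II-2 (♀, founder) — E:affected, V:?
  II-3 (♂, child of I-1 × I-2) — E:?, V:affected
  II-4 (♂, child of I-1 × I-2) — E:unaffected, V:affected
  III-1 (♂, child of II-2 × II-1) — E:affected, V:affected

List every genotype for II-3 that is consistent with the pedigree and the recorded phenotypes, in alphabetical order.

E/I-1 un ·: ee
E/I-2 un ·: ee
E/II-1 un I-1×I-2: ee
E/II-2 aff ·: Ee|EE
E/II-3 ? I-1×I-2: ee
E/II-4 un I-1×I-2: ee
E/III-1 aff II-2×II-1: Ee
⇒ E over [I-1,I-2,II-1,II-2,II-3,II-4,III-1]: 2 consistent
V/I-1 aff ·: Vv|VV
V/I-2 aff ·: Vv|VV
V/II-1 aff I-1×I-2: Vv|VV
V/II-2 ? ·: vv|Vv|VV
V/II-3 aff I-1×I-2: Vv|VV
V/II-4 aff I-1×I-2: Vv|VV
V/III-1 aff II-2×II-1: Vv|VV
⇒ V over [I-1,I-2,II-1,II-2,II-3,II-4,III-1]: 112 consistent

II-3 ∈ {ee VV, ee Vv}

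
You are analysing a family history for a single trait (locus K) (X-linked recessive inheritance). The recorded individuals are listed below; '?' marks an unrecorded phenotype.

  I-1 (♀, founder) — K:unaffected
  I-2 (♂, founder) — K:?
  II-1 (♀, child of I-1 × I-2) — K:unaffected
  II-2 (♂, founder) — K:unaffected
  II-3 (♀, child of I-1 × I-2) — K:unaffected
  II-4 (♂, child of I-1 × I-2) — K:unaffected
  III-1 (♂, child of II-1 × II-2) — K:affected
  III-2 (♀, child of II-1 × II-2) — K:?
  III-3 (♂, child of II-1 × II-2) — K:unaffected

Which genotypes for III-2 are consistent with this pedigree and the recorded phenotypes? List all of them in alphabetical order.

III-2 ∈ {X^KX^K, X^KX^k}

K/I-1 un ·: X^KX^K|X^KX^k
K/I-2 ? ·: X^KY|X^kY
K/II-1 un I-1×I-2: X^KX^k
K/II-2 un ·: X^KY
K/II-3 un I-1×I-2: X^KX^K|X^KX^k
K/II-4 un I-1×I-2: X^KY
K/III-1 aff II-1×II-2: X^kY
K/III-2 ? II-1×II-2: X^KX^K|X^KX^k
K/III-3 un II-1×II-2: X^KY
⇒ K over [I-1,I-2,II-1,II-2,II-3,II-4,III-1,III-2,III-3]: 8 consistent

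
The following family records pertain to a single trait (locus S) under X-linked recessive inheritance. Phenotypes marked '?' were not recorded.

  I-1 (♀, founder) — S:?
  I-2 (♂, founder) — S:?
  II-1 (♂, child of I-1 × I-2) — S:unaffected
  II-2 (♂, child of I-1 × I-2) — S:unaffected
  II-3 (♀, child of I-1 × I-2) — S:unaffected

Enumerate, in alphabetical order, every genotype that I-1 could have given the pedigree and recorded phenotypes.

S/I-1 ? ·: X^SX^S|X^SX^s
S/I-2 ? ·: X^SY|X^sY
S/II-1 un I-1×I-2: X^SY
S/II-2 un I-1×I-2: X^SY
S/II-3 un I-1×I-2: X^SX^S|X^SX^s
⇒ S over [I-1,I-2,II-1,II-2,II-3]: 5 consistent

I-1 ∈ {X^SX^S, X^SX^s}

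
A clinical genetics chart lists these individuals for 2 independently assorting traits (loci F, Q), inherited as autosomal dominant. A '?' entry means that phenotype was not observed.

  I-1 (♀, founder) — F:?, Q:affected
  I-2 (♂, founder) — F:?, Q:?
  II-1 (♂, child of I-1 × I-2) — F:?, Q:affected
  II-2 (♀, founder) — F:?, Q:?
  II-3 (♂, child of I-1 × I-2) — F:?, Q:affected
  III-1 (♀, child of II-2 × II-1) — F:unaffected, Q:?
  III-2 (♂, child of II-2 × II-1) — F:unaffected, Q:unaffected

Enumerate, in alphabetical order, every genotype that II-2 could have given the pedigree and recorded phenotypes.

F/I-1 ? ·: ff|Ff|FF
F/I-2 ? ·: ff|Ff|FF
F/II-1 ? I-1×I-2: ff|Ff
F/II-2 ? ·: ff|Ff
F/II-3 ? I-1×I-2: ff|Ff|FF
F/III-1 un II-2×II-1: ff
F/III-2 un II-2×II-1: ff
⇒ F over [I-1,I-2,II-1,II-2,II-3,III-1,III-2]: 42 consistent
Q/I-1 aff ·: Qq|QQ
Q/I-2 ? ·: qq|Qq|QQ
Q/II-1 aff I-1×I-2: Qq
Q/II-2 ? ·: qq|Qq
Q/II-3 aff I-1×I-2: Qq|QQ
Q/III-1 ? II-2×II-1: qq|Qq|QQ
Q/III-2 un II-2×II-1: qq
⇒ Q over [I-1,I-2,II-1,II-2,II-3,III-1,III-2]: 40 consistent

II-2 ∈ {Ff Qq, Ff qq, ff Qq, ff qq}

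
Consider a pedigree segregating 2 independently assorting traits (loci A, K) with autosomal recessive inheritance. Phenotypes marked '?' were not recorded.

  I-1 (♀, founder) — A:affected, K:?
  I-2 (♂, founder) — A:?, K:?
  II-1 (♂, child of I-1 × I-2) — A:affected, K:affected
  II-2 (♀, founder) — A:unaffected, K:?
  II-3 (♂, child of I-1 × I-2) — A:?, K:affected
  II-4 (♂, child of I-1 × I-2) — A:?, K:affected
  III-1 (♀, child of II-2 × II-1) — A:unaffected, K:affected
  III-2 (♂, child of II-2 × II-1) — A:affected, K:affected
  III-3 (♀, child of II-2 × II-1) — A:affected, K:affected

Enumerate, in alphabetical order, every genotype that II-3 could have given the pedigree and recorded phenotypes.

A/I-1 aff ·: aa
A/I-2 ? ·: Aa|aa
A/II-1 aff I-1×I-2: aa
A/II-2 un ·: Aa
A/II-3 ? I-1×I-2: Aa|aa
A/II-4 ? I-1×I-2: Aa|aa
A/III-1 un II-2×II-1: Aa
A/III-2 aff II-2×II-1: aa
A/III-3 aff II-2×II-1: aa
⇒ A over [I-1,I-2,II-1,II-2,II-3,II-4,III-1,III-2,III-3]: 5 consistent
K/I-1 ? ·: Kk|kk
K/I-2 ? ·: Kk|kk
K/II-1 aff I-1×I-2: kk
K/II-2 ? ·: Kk|kk
K/II-3 aff I-1×I-2: kk
K/II-4 aff I-1×I-2: kk
K/III-1 aff II-2×II-1: kk
K/III-2 aff II-2×II-1: kk
K/III-3 aff II-2×II-1: kk
⇒ K over [I-1,I-2,II-1,II-2,II-3,II-4,III-1,III-2,III-3]: 8 consistent

II-3 ∈ {Aa kk, aa kk}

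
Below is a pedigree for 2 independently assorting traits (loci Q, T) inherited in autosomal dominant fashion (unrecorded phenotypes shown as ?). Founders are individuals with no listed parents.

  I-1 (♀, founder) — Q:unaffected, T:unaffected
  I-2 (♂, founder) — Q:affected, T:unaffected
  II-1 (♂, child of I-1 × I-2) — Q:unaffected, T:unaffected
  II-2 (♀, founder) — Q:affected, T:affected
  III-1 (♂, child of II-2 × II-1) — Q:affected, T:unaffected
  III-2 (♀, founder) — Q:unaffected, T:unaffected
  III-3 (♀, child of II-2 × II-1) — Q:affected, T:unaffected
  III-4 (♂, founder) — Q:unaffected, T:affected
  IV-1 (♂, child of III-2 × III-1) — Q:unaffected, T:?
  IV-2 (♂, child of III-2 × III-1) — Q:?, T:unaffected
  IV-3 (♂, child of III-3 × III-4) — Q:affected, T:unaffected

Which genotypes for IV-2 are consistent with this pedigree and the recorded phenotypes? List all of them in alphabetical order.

IV-2 ∈ {Qq tt, qq tt}

Q/I-1 un ·: qq
Q/I-2 aff ·: Qq
Q/II-1 un I-1×I-2: qq
Q/II-2 aff ·: Qq|QQ
Q/III-1 aff II-2×II-1: Qq
Q/III-2 un ·: qq
Q/III-3 aff II-2×II-1: Qq
Q/III-4 un ·: qq
Q/IV-1 un III-2×III-1: qq
Q/IV-2 ? III-2×III-1: qq|Qq
Q/IV-3 aff III-3×III-4: Qq
⇒ Q over [I-1,I-2,II-1,II-2,III-1,III-2,III-3,III-4,IV-1,IV-2,IV-3]: 4 consistent
T/I-1 un ·: tt
T/I-2 un ·: tt
T/II-1 un I-1×I-2: tt
T/II-2 aff ·: Tt
T/III-1 un II-2×II-1: tt
T/III-2 un ·: tt
T/III-3 un II-2×II-1: tt
T/III-4 aff ·: Tt
T/IV-1 ? III-2×III-1: tt
T/IV-2 un III-2×III-1: tt
T/IV-3 un III-3×III-4: tt
⇒ T over [I-1,I-2,II-1,II-2,III-1,III-2,III-3,III-4,IV-1,IV-2,IV-3]: 1 consistent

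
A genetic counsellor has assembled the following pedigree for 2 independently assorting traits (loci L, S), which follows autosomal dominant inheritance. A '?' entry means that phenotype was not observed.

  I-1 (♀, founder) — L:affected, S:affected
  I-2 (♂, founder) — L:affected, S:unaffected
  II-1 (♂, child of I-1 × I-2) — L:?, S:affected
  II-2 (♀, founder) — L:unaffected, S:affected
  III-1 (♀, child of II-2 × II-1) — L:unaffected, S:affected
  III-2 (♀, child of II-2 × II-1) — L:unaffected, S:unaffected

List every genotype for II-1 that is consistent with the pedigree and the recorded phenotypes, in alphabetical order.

L/I-1 aff ·: Ll|LL
L/I-2 aff ·: Ll|LL
L/II-1 ? I-1×I-2: ll|Ll
L/II-2 un ·: ll
L/III-1 un II-2×II-1: ll
L/III-2 un II-2×II-1: ll
⇒ L over [I-1,I-2,II-1,II-2,III-1,III-2]: 4 consistent
S/I-1 aff ·: Ss|SS
S/I-2 un ·: ss
S/II-1 aff I-1×I-2: Ss
S/II-2 aff ·: Ss
S/III-1 aff II-2×II-1: Ss|SS
S/III-2 un II-2×II-1: ss
⇒ S over [I-1,I-2,II-1,II-2,III-1,III-2]: 4 consistent

II-1 ∈ {Ll Ss, ll Ss}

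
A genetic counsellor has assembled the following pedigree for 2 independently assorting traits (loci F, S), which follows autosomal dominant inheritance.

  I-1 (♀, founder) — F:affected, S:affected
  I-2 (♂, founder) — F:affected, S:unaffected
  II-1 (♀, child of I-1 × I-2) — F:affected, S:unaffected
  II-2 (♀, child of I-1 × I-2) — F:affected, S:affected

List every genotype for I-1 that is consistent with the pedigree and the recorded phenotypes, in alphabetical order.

I-1 ∈ {FF Ss, Ff Ss}

F/I-1 aff ·: Ff|FF
F/I-2 aff ·: Ff|FF
F/II-1 aff I-1×I-2: Ff|FF
F/II-2 aff I-1×I-2: Ff|FF
⇒ F over [I-1,I-2,II-1,II-2]: 13 consistent
S/I-1 aff ·: Ss
S/I-2 un ·: ss
S/II-1 un I-1×I-2: ss
S/II-2 aff I-1×I-2: Ss
⇒ S over [I-1,I-2,II-1,II-2]: 1 consistent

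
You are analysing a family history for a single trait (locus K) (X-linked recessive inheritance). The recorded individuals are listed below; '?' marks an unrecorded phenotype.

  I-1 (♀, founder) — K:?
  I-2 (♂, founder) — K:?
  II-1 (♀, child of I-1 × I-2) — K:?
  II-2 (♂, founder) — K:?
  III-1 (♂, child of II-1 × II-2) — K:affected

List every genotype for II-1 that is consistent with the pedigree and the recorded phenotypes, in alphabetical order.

K/I-1 ? ·: X^KX^K|X^KX^k|X^kX^k
K/I-2 ? ·: X^KY|X^kY
K/II-1 ? I-1×I-2: X^KX^k|X^kX^k
K/II-2 ? ·: X^KY|X^kY
K/III-1 aff II-1×II-2: X^kY
⇒ K over [I-1,I-2,II-1,II-2,III-1]: 12 consistent

II-1 ∈ {X^KX^k, X^kX^k}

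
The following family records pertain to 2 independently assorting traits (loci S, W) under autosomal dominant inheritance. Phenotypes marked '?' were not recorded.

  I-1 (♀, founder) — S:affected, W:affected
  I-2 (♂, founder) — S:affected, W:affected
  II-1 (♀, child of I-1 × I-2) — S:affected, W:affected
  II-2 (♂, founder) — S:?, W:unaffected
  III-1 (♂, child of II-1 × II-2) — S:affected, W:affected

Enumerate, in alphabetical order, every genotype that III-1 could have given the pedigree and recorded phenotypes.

III-1 ∈ {SS Ww, Ss Ww}

S/I-1 aff ·: Ss|SS
S/I-2 aff ·: Ss|SS
S/II-1 aff I-1×I-2: Ss|SS
S/II-2 ? ·: ss|Ss|SS
S/III-1 aff II-1×II-2: Ss|SS
⇒ S over [I-1,I-2,II-1,II-2,III-1]: 31 consistent
W/I-1 aff ·: Ww|WW
W/I-2 aff ·: Ww|WW
W/II-1 aff I-1×I-2: Ww|WW
W/II-2 un ·: ww
W/III-1 aff II-1×II-2: Ww
⇒ W over [I-1,I-2,II-1,II-2,III-1]: 7 consistent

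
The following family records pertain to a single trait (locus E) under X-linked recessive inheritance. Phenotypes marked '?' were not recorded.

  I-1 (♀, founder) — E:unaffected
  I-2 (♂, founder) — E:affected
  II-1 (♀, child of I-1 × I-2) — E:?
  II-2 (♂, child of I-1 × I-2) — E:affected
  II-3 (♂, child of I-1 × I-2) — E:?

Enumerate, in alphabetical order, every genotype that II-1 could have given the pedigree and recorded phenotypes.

II-1 ∈ {X^EX^e, X^eX^e}

E/I-1 un ·: X^EX^e
E/I-2 aff ·: X^eY
E/II-1 ? I-1×I-2: X^EX^e|X^eX^e
E/II-2 aff I-1×I-2: X^eY
E/II-3 ? I-1×I-2: X^EY|X^eY
⇒ E over [I-1,I-2,II-1,II-2,II-3]: 4 consistent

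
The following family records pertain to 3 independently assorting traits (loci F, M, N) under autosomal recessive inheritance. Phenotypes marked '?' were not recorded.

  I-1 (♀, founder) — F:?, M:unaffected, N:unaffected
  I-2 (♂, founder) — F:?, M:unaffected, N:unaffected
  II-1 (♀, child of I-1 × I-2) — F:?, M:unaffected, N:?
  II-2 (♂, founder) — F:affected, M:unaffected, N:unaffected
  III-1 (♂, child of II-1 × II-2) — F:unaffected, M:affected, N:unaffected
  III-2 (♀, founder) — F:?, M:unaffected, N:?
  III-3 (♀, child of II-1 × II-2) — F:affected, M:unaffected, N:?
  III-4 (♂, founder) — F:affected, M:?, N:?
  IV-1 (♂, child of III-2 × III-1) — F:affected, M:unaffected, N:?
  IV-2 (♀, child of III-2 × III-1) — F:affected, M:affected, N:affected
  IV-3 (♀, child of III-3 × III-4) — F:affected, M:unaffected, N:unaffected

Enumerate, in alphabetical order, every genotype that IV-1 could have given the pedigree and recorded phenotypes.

F/I-1 ? ·: FF|Ff|ff
F/I-2 ? ·: FF|Ff|ff
F/II-1 ? I-1×I-2: Ff
F/II-2 aff ·: ff
F/III-1 un II-1×II-2: Ff
F/III-2 ? ·: Ff|ff
F/III-3 aff II-1×II-2: ff
F/III-4 aff ·: ff
F/IV-1 aff III-2×III-1: ff
F/IV-2 aff III-2×III-1: ff
F/IV-3 aff III-3×III-4: ff
⇒ F over [I-1,I-2,II-1,II-2,III-1,III-2,III-3,III-4,IV-1,IV-2,IV-3]: 14 consistent
M/I-1 un ·: MM|Mm
M/I-2 un ·: MM|Mm
M/II-1 un I-1×I-2: Mm
M/II-2 un ·: Mm
M/III-1 aff II-1×II-2: mm
M/III-2 un ·: Mm
M/III-3 un II-1×II-2: MM|Mm
M/III-4 ? ·: MM|Mm|mm
M/IV-1 un III-2×III-1: Mm
M/IV-2 aff III-2×III-1: mm
M/IV-3 un III-3×III-4: MM|Mm
⇒ M over [I-1,I-2,II-1,II-2,III-1,III-2,III-3,III-4,IV-1,IV-2,IV-3]: 27 consistent
N/I-1 un ·: NN|Nn
N/I-2 un ·: NN|Nn
N/II-1 ? I-1×I-2: NN|Nn|nn
N/II-2 un ·: NN|Nn
N/III-1 un II-1×II-2: Nn
N/III-2 ? ·: Nn|nn
N/III-3 ? II-1×II-2: NN|Nn|nn
N/III-4 ? ·: NN|Nn|nn
N/IV-1 ? III-2×III-1: NN|Nn|nn
N/IV-2 aff III-2×III-1: nn
N/IV-3 un III-3×III-4: NN|Nn
⇒ N over [I-1,I-2,II-1,II-2,III-1,III-2,III-3,III-4,IV-1,IV-2,IV-3]: 540 consistent

IV-1 ∈ {ff Mm NN, ff Mm Nn, ff Mm nn}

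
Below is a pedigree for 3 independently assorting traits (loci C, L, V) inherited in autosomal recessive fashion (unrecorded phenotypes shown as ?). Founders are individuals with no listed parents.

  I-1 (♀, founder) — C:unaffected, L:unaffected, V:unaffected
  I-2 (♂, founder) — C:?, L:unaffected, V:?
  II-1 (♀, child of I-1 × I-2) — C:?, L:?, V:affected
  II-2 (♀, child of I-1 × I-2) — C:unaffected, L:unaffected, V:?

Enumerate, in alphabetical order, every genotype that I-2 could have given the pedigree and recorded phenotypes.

I-2 ∈ {CC LL Vv, CC LL vv, CC Ll Vv, CC Ll vv, Cc LL Vv, Cc LL vv, Cc Ll Vv, Cc Ll vv, cc LL Vv, cc LL vv, cc Ll Vv, cc Ll vv}

C/I-1 un ·: CC|Cc
C/I-2 ? ·: CC|Cc|cc
C/II-1 ? I-1×I-2: CC|Cc|cc
C/II-2 un I-1×I-2: CC|Cc
⇒ C over [I-1,I-2,II-1,II-2]: 18 consistent
L/I-1 un ·: LL|Ll
L/I-2 un ·: LL|Ll
L/II-1 ? I-1×I-2: LL|Ll|ll
L/II-2 un I-1×I-2: LL|Ll
⇒ L over [I-1,I-2,II-1,II-2]: 15 consistent
V/I-1 un ·: Vv
V/I-2 ? ·: Vv|vv
V/II-1 aff I-1×I-2: vv
V/II-2 ? I-1×I-2: VV|Vv|vv
⇒ V over [I-1,I-2,II-1,II-2]: 5 consistent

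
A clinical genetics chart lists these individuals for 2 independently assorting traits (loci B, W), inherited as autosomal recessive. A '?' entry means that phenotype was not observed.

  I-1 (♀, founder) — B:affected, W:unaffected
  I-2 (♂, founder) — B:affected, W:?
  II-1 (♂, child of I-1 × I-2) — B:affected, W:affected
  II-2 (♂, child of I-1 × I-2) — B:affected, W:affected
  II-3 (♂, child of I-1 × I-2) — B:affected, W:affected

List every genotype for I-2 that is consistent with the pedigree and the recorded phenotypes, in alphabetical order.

B/I-1 aff ·: bb
B/I-2 aff ·: bb
B/II-1 aff I-1×I-2: bb
B/II-2 aff I-1×I-2: bb
B/II-3 aff I-1×I-2: bb
⇒ B over [I-1,I-2,II-1,II-2,II-3]: 1 consistent
W/I-1 un ·: Ww
W/I-2 ? ·: Ww|ww
W/II-1 aff I-1×I-2: ww
W/II-2 aff I-1×I-2: ww
W/II-3 aff I-1×I-2: ww
⇒ W over [I-1,I-2,II-1,II-2,II-3]: 2 consistent

I-2 ∈ {bb Ww, bb ww}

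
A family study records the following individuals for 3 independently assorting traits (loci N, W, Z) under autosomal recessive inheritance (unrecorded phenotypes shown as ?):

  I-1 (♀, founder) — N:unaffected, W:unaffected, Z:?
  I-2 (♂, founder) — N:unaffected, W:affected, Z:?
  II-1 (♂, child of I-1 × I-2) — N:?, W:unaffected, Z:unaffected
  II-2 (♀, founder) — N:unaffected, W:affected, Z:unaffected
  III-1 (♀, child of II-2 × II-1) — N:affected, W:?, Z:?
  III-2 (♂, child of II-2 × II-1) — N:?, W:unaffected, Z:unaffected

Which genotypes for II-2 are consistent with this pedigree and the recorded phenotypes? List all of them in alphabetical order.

N/I-1 un ·: NN|Nn
N/I-2 un ·: NN|Nn
N/II-1 ? I-1×I-2: Nn|nn
N/II-2 un ·: Nn
N/III-1 aff II-2×II-1: nn
N/III-2 ? II-2×II-1: NN|Nn|nn
⇒ N over [I-1,I-2,II-1,II-2,III-1,III-2]: 11 consistent
W/I-1 un ·: WW|Ww
W/I-2 aff ·: ww
W/II-1 un I-1×I-2: Ww
W/II-2 aff ·: ww
W/III-1 ? II-2×II-1: Ww|ww
W/III-2 un II-2×II-1: Ww
⇒ W over [I-1,I-2,II-1,II-2,III-1,III-2]: 4 consistent
Z/I-1 ? ·: ZZ|Zz|zz
Z/I-2 ? ·: ZZ|Zz|zz
Z/II-1 un I-1×I-2: ZZ|Zz
Z/II-2 un ·: ZZ|Zz
Z/III-1 ? II-2×II-1: ZZ|Zz|zz
Z/III-2 un II-2×II-1: ZZ|Zz
⇒ Z over [I-1,I-2,II-1,II-2,III-1,III-2]: 90 consistent

II-2 ∈ {Nn ww ZZ, Nn ww Zz}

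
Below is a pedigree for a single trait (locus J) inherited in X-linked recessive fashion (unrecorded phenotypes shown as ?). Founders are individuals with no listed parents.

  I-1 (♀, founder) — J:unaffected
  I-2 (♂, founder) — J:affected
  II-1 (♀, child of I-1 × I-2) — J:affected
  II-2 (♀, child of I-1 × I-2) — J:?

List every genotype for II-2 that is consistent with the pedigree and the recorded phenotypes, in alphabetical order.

J/I-1 un ·: X^JX^j
J/I-2 aff ·: X^jY
J/II-1 aff I-1×I-2: X^jX^j
J/II-2 ? I-1×I-2: X^JX^j|X^jX^j
⇒ J over [I-1,I-2,II-1,II-2]: 2 consistent

II-2 ∈ {X^JX^j, X^jX^j}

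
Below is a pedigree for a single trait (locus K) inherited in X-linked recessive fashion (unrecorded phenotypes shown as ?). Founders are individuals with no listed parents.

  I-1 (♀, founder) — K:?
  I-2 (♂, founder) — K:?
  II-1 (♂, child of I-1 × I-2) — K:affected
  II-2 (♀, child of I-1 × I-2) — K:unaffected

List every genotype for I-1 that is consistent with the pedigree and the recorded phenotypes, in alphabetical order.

I-1 ∈ {X^KX^k, X^kX^k}

K/I-1 ? ·: X^KX^k|X^kX^k
K/I-2 ? ·: X^KY|X^kY
K/II-1 aff I-1×I-2: X^kY
K/II-2 un I-1×I-2: X^KX^K|X^KX^k
⇒ K over [I-1,I-2,II-1,II-2]: 4 consistent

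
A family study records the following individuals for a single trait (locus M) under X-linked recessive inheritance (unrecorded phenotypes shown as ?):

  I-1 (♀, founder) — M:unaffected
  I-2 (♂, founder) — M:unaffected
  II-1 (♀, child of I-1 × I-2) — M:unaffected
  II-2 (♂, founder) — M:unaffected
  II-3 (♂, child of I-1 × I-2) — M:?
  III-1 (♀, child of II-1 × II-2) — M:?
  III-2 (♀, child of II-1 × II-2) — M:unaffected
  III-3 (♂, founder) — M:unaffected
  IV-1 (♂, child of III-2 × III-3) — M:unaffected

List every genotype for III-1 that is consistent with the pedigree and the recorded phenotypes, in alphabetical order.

III-1 ∈ {X^MX^M, X^MX^m}

M/I-1 un ·: X^MX^M|X^MX^m
M/I-2 un ·: X^MY
M/II-1 un I-1×I-2: X^MX^M|X^MX^m
M/II-2 un ·: X^MY
M/II-3 ? I-1×I-2: X^MY|X^mY
M/III-1 ? II-1×II-2: X^MX^M|X^MX^m
M/III-2 un II-1×II-2: X^MX^M|X^MX^m
M/III-3 un ·: X^MY
M/IV-1 un III-2×III-3: X^MY
⇒ M over [I-1,I-2,II-1,II-2,II-3,III-1,III-2,III-3,IV-1]: 11 consistent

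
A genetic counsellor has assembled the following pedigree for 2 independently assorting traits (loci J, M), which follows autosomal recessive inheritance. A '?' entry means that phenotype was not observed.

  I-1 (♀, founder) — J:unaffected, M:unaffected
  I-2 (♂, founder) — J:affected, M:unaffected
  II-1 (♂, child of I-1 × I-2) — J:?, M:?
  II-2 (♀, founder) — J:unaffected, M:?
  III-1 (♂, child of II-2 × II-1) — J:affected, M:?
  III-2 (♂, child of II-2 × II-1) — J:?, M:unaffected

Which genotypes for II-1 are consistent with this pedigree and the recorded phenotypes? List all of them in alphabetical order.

J/I-1 un ·: JJ|Jj
J/I-2 aff ·: jj
J/II-1 ? I-1×I-2: Jj|jj
J/II-2 un ·: Jj
J/III-1 aff II-2×II-1: jj
J/III-2 ? II-2×II-1: JJ|Jj|jj
⇒ J over [I-1,I-2,II-1,II-2,III-1,III-2]: 8 consistent
M/I-1 un ·: MM|Mm
M/I-2 un ·: MM|Mm
M/II-1 ? I-1×I-2: MM|Mm|mm
M/II-2 ? ·: MM|Mm|mm
M/III-1 ? II-2×II-1: MM|Mm|mm
M/III-2 un II-2×II-1: MM|Mm
⇒ M over [I-1,I-2,II-1,II-2,III-1,III-2]: 63 consistent

II-1 ∈ {Jj MM, Jj Mm, Jj mm, jj MM, jj Mm, jj mm}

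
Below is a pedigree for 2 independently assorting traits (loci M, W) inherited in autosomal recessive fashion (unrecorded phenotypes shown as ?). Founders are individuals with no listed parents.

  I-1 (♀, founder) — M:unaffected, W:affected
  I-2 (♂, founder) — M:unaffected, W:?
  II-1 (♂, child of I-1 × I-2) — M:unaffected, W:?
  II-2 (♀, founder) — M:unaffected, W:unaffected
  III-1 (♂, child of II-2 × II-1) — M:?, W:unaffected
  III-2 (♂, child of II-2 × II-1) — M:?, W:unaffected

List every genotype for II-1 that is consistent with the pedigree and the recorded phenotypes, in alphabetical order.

M/I-1 un ·: MM|Mm
M/I-2 un ·: MM|Mm
M/II-1 un I-1×I-2: MM|Mm
M/II-2 un ·: MM|Mm
M/III-1 ? II-2×II-1: MM|Mm|mm
M/III-2 ? II-2×II-1: MM|Mm|mm
⇒ M over [I-1,I-2,II-1,II-2,III-1,III-2]: 59 consistent
W/I-1 aff ·: ww
W/I-2 ? ·: WW|Ww|ww
W/II-1 ? I-1×I-2: Ww|ww
W/II-2 un ·: WW|Ww
W/III-1 un II-2×II-1: WW|Ww
W/III-2 un II-2×II-1: WW|Ww
⇒ W over [I-1,I-2,II-1,II-2,III-1,III-2]: 20 consistent

II-1 ∈ {MM Ww, MM ww, Mm Ww, Mm ww}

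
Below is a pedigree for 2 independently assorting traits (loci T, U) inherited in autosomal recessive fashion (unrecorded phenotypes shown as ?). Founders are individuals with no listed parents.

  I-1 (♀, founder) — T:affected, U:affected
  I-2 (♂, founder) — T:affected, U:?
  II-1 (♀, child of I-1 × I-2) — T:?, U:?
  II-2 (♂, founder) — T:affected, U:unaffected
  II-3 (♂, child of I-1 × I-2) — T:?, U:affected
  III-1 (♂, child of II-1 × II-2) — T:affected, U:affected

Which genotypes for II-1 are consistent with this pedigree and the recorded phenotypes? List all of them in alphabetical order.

T/I-1 aff ·: tt
T/I-2 aff ·: tt
T/II-1 ? I-1×I-2: tt
T/II-2 aff ·: tt
T/II-3 ? I-1×I-2: tt
T/III-1 aff II-1×II-2: tt
⇒ T over [I-1,I-2,II-1,II-2,II-3,III-1]: 1 consistent
U/I-1 aff ·: uu
U/I-2 ? ·: Uu|uu
U/II-1 ? I-1×I-2: Uu|uu
U/II-2 un ·: Uu
U/II-3 aff I-1×I-2: uu
U/III-1 aff II-1×II-2: uu
⇒ U over [I-1,I-2,II-1,II-2,II-3,III-1]: 3 consistent

II-1 ∈ {tt Uu, tt uu}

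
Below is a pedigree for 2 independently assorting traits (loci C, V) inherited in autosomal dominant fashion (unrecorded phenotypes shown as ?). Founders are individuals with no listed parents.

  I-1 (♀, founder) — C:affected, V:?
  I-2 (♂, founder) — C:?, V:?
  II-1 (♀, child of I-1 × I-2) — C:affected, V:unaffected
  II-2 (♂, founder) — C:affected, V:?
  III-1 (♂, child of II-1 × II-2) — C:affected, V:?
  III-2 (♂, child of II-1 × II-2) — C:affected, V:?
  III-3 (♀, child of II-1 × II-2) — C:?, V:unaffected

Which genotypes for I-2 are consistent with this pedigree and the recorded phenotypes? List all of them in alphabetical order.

I-2 ∈ {CC Vv, CC vv, Cc Vv, Cc vv, cc Vv, cc vv}

C/I-1 aff ·: Cc|CC
C/I-2 ? ·: cc|Cc|CC
C/II-1 aff I-1×I-2: Cc|CC
C/II-2 aff ·: Cc|CC
C/III-1 aff II-1×II-2: Cc|CC
C/III-2 aff II-1×II-2: Cc|CC
C/III-3 ? II-1×II-2: cc|Cc|CC
⇒ C over [I-1,I-2,II-1,II-2,III-1,III-2,III-3]: 136 consistent
V/I-1 ? ·: vv|Vv
V/I-2 ? ·: vv|Vv
V/II-1 un I-1×I-2: vv
V/II-2 ? ·: vv|Vv
V/III-1 ? II-1×II-2: vv|Vv
V/III-2 ? II-1×II-2: vv|Vv
V/III-3 un II-1×II-2: vv
⇒ V over [I-1,I-2,II-1,II-2,III-1,III-2,III-3]: 20 consistent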